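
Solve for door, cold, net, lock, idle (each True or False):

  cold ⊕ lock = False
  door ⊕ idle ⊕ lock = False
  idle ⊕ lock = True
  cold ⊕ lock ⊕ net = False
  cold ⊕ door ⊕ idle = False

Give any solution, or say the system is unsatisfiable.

door=T; cold=F; net=F; lock=F; idle=T

cold ⊕ lock = F ⊕ F = False ✓
door ⊕ idle ⊕ lock = T ⊕ T ⊕ F = False ✓
idle ⊕ lock = T ⊕ F = True ✓
cold ⊕ lock ⊕ net = F ⊕ F ⊕ F = False ✓
cold ⊕ door ⊕ idle = F ⊕ T ⊕ T = False ✓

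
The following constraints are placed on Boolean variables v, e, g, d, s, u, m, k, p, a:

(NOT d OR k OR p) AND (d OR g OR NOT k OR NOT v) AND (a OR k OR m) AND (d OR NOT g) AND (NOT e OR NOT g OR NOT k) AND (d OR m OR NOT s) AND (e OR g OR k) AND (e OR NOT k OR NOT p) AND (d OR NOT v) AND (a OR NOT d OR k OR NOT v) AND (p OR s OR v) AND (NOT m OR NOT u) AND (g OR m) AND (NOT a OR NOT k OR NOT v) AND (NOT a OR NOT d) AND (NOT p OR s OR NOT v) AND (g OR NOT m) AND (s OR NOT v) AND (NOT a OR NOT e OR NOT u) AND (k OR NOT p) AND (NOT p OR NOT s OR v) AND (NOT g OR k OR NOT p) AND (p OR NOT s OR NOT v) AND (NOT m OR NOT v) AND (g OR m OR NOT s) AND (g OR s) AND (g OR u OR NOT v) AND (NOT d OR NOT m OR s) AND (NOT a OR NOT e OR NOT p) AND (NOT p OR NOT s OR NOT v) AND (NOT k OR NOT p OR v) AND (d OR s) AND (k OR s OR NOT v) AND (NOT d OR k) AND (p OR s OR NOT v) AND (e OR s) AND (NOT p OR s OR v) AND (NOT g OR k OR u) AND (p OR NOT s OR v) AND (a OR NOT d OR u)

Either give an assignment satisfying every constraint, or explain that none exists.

Case g = True:
  (d OR NOT g) forces d = True.
  (NOT a OR NOT d) forces a = False.
  (NOT d OR k) forces k = True.
  (NOT e OR NOT g OR NOT k) forces e = False.
  (e OR NOT k OR NOT p) forces p = False.
  (e OR s) forces s = True.
  (p OR NOT s OR NOT v) forces v = False.
  Clause (p OR NOT s OR v) is falsified — contradiction.
Case g = False:
  (g OR m) forces m = True.
  Clause (g OR NOT m) is falsified — contradiction.
Both cases fail, so the formula is unsatisfiable.

UNSATISFIABLE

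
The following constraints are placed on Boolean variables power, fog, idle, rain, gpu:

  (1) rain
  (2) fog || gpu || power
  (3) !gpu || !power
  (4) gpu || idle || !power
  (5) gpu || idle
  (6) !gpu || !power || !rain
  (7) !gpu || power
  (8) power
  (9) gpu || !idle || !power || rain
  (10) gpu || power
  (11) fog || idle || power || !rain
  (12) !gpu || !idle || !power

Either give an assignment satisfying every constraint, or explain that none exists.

power = True, fog = False, idle = True, rain = True, gpu = False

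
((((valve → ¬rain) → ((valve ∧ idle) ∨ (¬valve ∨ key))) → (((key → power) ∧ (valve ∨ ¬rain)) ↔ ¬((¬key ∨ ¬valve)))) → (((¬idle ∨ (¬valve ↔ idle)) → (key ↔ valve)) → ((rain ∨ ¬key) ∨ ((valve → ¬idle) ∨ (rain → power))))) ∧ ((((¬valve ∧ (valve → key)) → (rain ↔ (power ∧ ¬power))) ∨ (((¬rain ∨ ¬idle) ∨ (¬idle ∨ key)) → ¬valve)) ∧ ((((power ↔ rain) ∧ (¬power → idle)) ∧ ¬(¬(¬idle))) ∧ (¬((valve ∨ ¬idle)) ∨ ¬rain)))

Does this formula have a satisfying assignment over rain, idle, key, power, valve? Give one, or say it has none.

Case idle = True: the conjunct ¬(¬(¬idle)) becomes ¬(¬False) = False.
Case idle = False: the formula simplifies to (((¬valve ∧ (valve → key)) → (rain ↔ (power ∧ ¬power))) ∨ ¬valve) ∧ (((power ↔ rain) ∧ power) ∧ ¬rain).
  valve = True: simplifies to ((power ↔ rain) ∧ power) ∧ ¬rain.
    rain = True: the conjunct ¬rain is False.
    rain = False: simplifies to ¬power ∧ power.
      power = True: the conjunct ¬power is False.
      power = False: the conjunct power is False.
  valve = False: simplifies to ((power ↔ rain) ∧ power) ∧ ¬rain.
    rain = True: the conjunct ¬rain is False.
    rain = False: simplifies to ¬power ∧ power.
      power = True: the conjunct ¬power is False.
      power = False: the conjunct power is False.
Both cases fail — unsatisfiable.

UNSATISFIABLE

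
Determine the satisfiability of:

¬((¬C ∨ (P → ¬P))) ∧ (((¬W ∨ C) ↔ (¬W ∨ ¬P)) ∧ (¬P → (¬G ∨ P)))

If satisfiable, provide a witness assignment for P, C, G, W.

P: True, C: True, G: True, W: False

  ¬((¬C ∨ (P → ¬P))) = True
    ¬C ∨ (P → ¬P) = False
      ¬C = False
      P → ¬P = False
        ¬P = False
  ((¬W ∨ C) ↔ (¬W ∨ ¬P)) ∧ (¬P → (¬G ∨ P)) = True
    (¬W ∨ C) ↔ (¬W ∨ ¬P) = True
      ¬W ∨ C = True
        ¬W = True
      ¬W ∨ ¬P = True
        ¬W = True
        ¬P = False
    ¬P → (¬G ∨ P) = True
      ¬P = False
      ¬G ∨ P = True
        ¬G = False
Both conjuncts True, so the formula holds.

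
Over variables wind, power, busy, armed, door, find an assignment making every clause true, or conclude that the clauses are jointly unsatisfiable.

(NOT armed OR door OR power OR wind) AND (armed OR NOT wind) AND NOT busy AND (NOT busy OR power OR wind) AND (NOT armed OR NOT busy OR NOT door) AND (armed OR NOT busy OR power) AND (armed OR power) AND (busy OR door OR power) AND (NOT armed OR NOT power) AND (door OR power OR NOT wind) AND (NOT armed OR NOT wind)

wind = False, power = False, busy = False, armed = True, door = True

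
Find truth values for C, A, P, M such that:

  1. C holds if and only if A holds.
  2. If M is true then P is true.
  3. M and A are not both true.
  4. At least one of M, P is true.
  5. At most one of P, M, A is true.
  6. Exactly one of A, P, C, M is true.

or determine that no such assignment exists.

C = False, A = False, P = True, M = False

  (1) C=F, A=F — same ✓
  (2) M=F ⇒ P: vacuous ✓
  (3) M=F, A=F — not both ✓
  (4) {M, P}: 1 true — at least one ✓
  (5) {P, M, A}: 1 true — at most one ✓
  (6) {A, P, C, M}: 1 true — exactly one ✓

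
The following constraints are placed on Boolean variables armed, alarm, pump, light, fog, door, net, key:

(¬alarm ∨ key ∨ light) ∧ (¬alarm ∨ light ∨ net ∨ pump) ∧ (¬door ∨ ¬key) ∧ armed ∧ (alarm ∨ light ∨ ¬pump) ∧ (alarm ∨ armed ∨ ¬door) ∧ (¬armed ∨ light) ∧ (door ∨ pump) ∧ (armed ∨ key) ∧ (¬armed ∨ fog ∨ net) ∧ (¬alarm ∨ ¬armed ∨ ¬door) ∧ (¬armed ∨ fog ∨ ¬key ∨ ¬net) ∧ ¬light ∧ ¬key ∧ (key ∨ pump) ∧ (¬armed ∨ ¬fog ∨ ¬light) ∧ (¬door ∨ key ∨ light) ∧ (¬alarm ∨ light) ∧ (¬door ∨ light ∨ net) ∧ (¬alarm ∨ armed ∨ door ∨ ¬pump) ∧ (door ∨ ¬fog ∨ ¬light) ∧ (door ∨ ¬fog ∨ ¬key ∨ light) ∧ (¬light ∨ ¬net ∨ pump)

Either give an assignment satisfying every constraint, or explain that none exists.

Unsatisfiable — no assignment works.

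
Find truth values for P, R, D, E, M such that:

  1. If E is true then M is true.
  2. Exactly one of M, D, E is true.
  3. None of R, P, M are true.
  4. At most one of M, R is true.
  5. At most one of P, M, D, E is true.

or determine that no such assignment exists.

P = False, R = False, D = True, E = False, M = False

  (1) E=F ⇒ M: vacuous ✓
  (2) {M, D, E}: 1 true — exactly one ✓
  (3) {R, P, M}: 0 true — none ✓
  (4) {M, R}: 0 true — at most one ✓
  (5) {P, M, D, E}: 1 true — at most one ✓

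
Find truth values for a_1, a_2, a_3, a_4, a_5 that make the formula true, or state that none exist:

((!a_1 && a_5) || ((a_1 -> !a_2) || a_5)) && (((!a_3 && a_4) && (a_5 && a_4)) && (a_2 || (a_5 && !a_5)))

a_1=F, a_2=T, a_3=F, a_4=T, a_5=T

  (!a_1 && a_5) || ((a_1 -> !a_2) || a_5) = True
    !a_1 && a_5 = True
      !a_1 = True
    (a_1 -> !a_2) || a_5 = True
      a_1 -> !a_2 = True
        !a_2 = False
  ((!a_3 && a_4) && (a_5 && a_4)) && (a_2 || (a_5 && !a_5)) = True
    (!a_3 && a_4) && (a_5 && a_4) = True
      !a_3 && a_4 = True
        !a_3 = True
      a_5 && a_4 = True
    a_2 || (a_5 && !a_5) = True
      a_5 && !a_5 = False
        !a_5 = False
Both conjuncts True, so the formula holds.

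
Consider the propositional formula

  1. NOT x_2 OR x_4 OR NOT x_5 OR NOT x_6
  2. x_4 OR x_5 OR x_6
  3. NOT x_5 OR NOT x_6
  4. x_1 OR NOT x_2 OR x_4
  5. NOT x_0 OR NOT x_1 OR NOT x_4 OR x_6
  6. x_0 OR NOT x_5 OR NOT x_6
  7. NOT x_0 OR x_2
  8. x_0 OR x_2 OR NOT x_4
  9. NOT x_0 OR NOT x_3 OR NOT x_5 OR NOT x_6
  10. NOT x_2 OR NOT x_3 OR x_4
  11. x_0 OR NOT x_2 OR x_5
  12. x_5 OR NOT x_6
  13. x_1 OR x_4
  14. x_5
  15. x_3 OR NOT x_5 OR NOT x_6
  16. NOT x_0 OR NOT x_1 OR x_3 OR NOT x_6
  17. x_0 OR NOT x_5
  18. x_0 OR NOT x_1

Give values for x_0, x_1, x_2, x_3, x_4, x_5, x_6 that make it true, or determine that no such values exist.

Unit clause (x_5) forces x_5 = True.
In (x_0 OR NOT x_5) only x_0 is left, so x_0 = True.
In (NOT x_5 OR NOT x_6) only NOT x_6 is left, so x_6 = False.
In (NOT x_0 OR x_2) only x_2 is left, so x_2 = True.
Set x_1 = False.
  then (x_1 OR NOT x_2 OR x_4) forces x_4 = True.
Set x_3 = True.
All clauses satisfied.

x_0 = True, x_1 = False, x_2 = True, x_3 = True, x_4 = True, x_5 = True, x_6 = False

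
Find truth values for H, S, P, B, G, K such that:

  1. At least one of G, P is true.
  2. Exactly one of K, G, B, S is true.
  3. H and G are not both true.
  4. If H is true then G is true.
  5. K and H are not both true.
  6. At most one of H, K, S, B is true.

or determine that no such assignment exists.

H = False, S = False, P = True, B = True, G = False, K = False

  (1) {G, P}: 1 true — at least one ✓
  (2) {K, G, B, S}: 1 true — exactly one ✓
  (3) H=F, G=F — not both ✓
  (4) H=F ⇒ G: vacuous ✓
  (5) K=F, H=F — not both ✓
  (6) {H, K, S, B}: 1 true — at most one ✓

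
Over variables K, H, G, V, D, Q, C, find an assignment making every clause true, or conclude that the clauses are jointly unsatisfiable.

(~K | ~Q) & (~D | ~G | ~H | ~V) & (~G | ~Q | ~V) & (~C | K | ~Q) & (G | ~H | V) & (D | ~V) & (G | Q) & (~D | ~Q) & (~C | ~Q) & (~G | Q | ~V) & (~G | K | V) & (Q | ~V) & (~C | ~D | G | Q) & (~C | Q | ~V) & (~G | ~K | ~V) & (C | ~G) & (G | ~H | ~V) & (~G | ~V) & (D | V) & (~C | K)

K=T, H=F, G=T, V=F, D=T, Q=F, C=T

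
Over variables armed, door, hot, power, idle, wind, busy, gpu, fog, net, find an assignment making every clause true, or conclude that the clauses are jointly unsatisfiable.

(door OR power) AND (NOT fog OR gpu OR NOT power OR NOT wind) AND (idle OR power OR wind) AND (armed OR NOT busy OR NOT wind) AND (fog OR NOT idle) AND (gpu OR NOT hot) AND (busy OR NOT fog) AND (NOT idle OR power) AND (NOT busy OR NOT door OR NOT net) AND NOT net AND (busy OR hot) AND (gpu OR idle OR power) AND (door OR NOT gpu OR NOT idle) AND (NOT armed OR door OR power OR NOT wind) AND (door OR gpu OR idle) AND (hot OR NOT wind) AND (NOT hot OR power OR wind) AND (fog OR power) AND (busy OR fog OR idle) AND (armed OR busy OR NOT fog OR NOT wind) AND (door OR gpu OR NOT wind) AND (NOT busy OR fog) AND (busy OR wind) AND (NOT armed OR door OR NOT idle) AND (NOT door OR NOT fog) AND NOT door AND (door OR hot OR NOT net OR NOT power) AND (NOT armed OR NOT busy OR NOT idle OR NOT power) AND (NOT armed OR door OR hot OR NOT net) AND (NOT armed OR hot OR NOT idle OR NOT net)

armed: False; door: False; hot: True; power: True; idle: False; wind: False; busy: True; gpu: True; fog: True; net: False

Unit clause (NOT net) forces net = False.
Unit clause (NOT door) forces door = False.
In (door OR power) only power is left, so power = True.
Set armed = False.
Set hot = True.
  then (gpu OR NOT hot) forces gpu = True.
  then (door OR NOT gpu OR NOT idle) forces idle = False.
Set wind = False.
  then (busy OR wind) forces busy = True.
  then (NOT busy OR fog) forces fog = True.
All clauses satisfied.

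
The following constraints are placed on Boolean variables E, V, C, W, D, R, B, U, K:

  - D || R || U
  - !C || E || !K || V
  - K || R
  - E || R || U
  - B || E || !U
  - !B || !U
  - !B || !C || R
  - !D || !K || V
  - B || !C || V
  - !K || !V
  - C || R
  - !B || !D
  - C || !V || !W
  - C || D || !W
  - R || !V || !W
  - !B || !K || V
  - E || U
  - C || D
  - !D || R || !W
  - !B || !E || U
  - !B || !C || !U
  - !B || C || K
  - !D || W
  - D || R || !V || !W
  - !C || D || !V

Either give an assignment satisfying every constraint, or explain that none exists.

E=T, V=F, C=F, W=T, D=T, R=T, B=F, U=T, K=F

Try E = False:
  (E || U) forces U = True.
  (B || E || !U) forces B = True.
  clause (!B || !U) is falsified — backtrack.
So E = True.
Set V = False.
Try C = True:
  (B || !C || V) forces B = True.
  (!B || !U) forces U = False.
  clause (!B || !E || U) is falsified — backtrack.
So C = False.
  then (C || R) forces R = True.
  then (C || D) forces D = True.
  then (!D || W) forces W = True.
  then (!D || !K || V) forces K = False.
  then (!B || !D) forces B = False.
Set U = True.
All clauses satisfied.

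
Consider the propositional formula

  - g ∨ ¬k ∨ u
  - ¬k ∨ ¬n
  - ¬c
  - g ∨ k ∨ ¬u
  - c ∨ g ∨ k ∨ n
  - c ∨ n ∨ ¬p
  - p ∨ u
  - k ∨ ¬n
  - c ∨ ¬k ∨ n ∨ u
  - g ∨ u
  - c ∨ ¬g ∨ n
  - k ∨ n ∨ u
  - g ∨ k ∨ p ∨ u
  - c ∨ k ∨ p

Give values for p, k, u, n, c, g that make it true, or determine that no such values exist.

Unit clause (¬c) forces c = False.
Set p = False.
  then (p ∨ u) forces u = True.
  then (c ∨ k ∨ p) forces k = True.
  then (¬k ∨ ¬n) forces n = False.
  then (c ∨ ¬g ∨ n) forces g = False.
All clauses satisfied.

p = False, k = True, u = True, n = False, c = False, g = False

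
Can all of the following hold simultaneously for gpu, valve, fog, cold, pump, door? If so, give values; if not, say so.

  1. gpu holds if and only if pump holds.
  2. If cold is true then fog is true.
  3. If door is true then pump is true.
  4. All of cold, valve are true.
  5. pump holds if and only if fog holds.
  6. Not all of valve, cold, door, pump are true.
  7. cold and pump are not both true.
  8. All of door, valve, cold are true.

The formula is unsatisfiable.

Case valve = True:
  (4) forces cold = True.
  (2) with cold=T forces fog = True.
  (5) with fog=T forces pump = True.
  Constraint (7) is violated (cold=T, pump=T) — contradiction.
Case valve = False:
  Constraint (4) is violated (valve=F) — contradiction.
Both cases fail — unsatisfiable.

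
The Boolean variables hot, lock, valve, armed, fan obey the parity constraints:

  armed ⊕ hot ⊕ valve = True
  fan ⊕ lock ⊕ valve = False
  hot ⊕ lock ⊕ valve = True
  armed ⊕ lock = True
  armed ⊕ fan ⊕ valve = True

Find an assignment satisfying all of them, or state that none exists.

Unsatisfiable — no assignment works.

Adding constraints 1, 3, 4 mod 2: every variable appears an even number of times on the left, so the left side is 0.
But the right sides sum to 1 (mod 2). 0 ≠ 1 — the system is inconsistent.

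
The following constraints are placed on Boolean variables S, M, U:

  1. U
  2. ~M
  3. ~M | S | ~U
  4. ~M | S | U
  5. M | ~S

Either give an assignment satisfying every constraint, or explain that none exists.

Unit clause (U) forces U = True.
Unit clause (~M) forces M = False.
In (M | ~S) only ~S is left, so S = False.
All clauses satisfied.

S = False, M = False, U = True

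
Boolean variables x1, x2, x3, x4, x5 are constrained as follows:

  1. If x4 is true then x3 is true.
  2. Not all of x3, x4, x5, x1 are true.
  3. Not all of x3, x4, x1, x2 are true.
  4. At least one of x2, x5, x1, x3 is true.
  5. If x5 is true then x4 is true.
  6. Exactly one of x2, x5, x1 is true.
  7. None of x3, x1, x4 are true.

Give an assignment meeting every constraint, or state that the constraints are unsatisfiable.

x1=F, x2=T, x3=F, x4=F, x5=F

  (1) x4=F ⇒ x3: vacuous ✓
  (2) {x3, x4, x5, x1}: 0/4 true — not all ✓
  (3) {x3, x4, x1, x2}: 1/4 true — not all ✓
  (4) {x2, x5, x1, x3}: 1 true — at least one ✓
  (5) x5=F ⇒ x4: vacuous ✓
  (6) {x2, x5, x1}: 1 true — exactly one ✓
  (7) {x3, x1, x4}: 0 true — none ✓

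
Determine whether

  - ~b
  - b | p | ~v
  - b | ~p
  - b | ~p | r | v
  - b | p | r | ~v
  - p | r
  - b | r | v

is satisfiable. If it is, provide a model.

Unit clause (~b) forces b = False.
In (b | ~p) only ~p is left, so p = False.
In (p | r) only r is left, so r = True.
In (b | p | ~v) only ~v is left, so v = False.
Check each clause:
  (~b): ~b holds.
  (b | p | ~v): ~v holds.
  (b | ~p): ~p holds.
  (b | ~p | r | v): ~p holds.
  (b | p | r | ~v): r holds.
  (p | r): r holds.
  (b | r | v): r holds.
All clauses satisfied.

p = False, v = False, b = False, r = True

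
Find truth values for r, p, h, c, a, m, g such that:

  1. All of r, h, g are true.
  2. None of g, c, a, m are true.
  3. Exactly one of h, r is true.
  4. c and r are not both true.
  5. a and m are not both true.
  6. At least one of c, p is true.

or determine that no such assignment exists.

Case g = True:
  Constraint (2) is violated (g=T) — contradiction.
Case g = False:
  Constraint (1) is violated (g=F) — contradiction.
Both cases fail — unsatisfiable.

Unsatisfiable — no assignment works.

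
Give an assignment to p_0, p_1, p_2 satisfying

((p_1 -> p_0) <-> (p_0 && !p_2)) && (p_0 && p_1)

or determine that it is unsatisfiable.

p_0 = True, p_1 = True, p_2 = False

  (p_1 -> p_0) <-> (p_0 && !p_2) = True
    p_1 -> p_0 = True
    p_0 && !p_2 = True
      !p_2 = True
  p_0 && p_1 = True
Both conjuncts True, so the formula holds.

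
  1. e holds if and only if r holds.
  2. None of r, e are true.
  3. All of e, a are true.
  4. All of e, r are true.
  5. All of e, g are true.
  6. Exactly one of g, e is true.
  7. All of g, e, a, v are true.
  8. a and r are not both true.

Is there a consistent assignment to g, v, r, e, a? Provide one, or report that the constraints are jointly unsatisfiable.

The formula is unsatisfiable.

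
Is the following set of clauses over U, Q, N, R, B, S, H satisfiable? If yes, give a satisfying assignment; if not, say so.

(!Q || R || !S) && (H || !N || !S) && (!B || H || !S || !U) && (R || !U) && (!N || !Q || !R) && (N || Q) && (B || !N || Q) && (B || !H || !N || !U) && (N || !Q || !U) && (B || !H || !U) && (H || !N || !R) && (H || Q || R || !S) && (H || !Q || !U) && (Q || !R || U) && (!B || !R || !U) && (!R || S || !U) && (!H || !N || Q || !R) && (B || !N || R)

U = False, Q = True, N = False, R = True, B = False, S = True, H = True

Set U = False.
Set Q = True.
Set N = False.
Set R = True.
Set B = False.
Set S = True.
Set H = True.
All clauses satisfied.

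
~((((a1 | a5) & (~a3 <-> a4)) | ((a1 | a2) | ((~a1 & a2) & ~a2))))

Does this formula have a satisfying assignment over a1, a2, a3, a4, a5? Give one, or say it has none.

a1: False, a2: False, a3: True, a4: False, a5: False

  ~((((a1 | a5) & (~a3 <-> a4)) | ((a1 | a2) | ((~a1 & a2) & ~a2)))) = True
    ((a1 | a5) & (~a3 <-> a4)) | ((a1 | a2) | ((~a1 & a2) & ~a2)) = False
      (a1 | a5) & (~a3 <-> a4) = False
        a1 | a5 = False
        ~a3 <-> a4 = True
          ~a3 = False
      (a1 | a2) | ((~a1 & a2) & ~a2) = False
        a1 | a2 = False
        (~a1 & a2) & ~a2 = False
          ~a1 & a2 = False
            ~a1 = True
          ~a2 = True
The formula evaluates to True.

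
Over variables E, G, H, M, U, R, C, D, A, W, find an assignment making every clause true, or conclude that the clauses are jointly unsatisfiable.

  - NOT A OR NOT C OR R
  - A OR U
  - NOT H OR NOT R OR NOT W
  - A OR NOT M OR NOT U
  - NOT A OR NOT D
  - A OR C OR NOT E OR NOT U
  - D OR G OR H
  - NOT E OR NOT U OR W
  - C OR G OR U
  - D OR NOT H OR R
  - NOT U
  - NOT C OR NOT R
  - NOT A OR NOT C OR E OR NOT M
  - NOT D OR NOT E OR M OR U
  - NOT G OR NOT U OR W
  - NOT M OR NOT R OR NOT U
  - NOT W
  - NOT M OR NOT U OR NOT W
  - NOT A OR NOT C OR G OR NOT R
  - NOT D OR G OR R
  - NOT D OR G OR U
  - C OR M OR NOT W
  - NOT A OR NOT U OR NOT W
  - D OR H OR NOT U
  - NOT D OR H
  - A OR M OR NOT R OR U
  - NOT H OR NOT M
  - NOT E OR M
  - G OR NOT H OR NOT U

E = True; G = True; H = False; M = True; U = False; R = False; C = False; D = False; A = True; W = False

Unit clause (NOT U) forces U = False.
Unit clause (NOT W) forces W = False.
In (A OR U) only A is left, so A = True.
In (NOT A OR NOT D) only NOT D is left, so D = False.
Set E = True.
  then (NOT E OR M) forces M = True.
  then (NOT H OR NOT M) forces H = False.
  then (D OR G OR H) forces G = True.
Set R = False.
  then (NOT A OR NOT C OR R) forces C = False.
All clauses satisfied.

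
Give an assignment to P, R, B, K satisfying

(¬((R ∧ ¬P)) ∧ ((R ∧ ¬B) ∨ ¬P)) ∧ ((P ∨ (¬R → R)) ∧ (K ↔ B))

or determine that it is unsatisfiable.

P: True; R: True; B: False; K: False

  ¬((R ∧ ¬P)) ∧ ((R ∧ ¬B) ∨ ¬P) = True
    ¬((R ∧ ¬P)) = True
      R ∧ ¬P = False
        ¬P = False
    (R ∧ ¬B) ∨ ¬P = True
      R ∧ ¬B = True
        ¬B = True
      ¬P = False
  (P ∨ (¬R → R)) ∧ (K ↔ B) = True
    P ∨ (¬R → R) = True
      ¬R → R = True
        ¬R = False
    K ↔ B = True
Both conjuncts True, so the formula holds.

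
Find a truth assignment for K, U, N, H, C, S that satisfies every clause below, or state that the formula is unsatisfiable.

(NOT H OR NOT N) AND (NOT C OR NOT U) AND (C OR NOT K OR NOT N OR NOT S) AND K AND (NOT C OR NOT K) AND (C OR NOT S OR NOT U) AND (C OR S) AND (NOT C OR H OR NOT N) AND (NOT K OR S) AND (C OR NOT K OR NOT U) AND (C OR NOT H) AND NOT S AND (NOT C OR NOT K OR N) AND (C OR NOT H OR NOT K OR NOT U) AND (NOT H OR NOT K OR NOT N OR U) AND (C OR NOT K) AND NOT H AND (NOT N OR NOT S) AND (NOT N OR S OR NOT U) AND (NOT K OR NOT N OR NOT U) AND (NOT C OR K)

Case K = True:
  (NOT C OR NOT K) forces C = False.
  Clause (C OR NOT K) is falsified — contradiction.
Case K = False:
  Clause (K) is falsified — contradiction.
Both cases fail, so the formula is unsatisfiable.

Unsatisfiable — no assignment works.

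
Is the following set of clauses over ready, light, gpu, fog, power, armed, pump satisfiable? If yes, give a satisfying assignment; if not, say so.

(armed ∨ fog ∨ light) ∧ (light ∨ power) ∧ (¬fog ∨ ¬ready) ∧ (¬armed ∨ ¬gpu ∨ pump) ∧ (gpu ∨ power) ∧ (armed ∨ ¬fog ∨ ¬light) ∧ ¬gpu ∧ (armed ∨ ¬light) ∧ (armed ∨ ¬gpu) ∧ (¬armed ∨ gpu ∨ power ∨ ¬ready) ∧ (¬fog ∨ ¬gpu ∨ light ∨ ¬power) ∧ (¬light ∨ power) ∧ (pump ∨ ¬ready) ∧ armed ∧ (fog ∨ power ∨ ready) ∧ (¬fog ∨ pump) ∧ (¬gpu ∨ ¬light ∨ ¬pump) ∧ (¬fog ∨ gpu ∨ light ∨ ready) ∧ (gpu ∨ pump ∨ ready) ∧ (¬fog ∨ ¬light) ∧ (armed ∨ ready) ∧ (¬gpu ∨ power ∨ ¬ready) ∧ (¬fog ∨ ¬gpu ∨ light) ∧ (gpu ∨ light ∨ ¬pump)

Unit clause (¬gpu) forces gpu = False.
Unit clause (armed) forces armed = True.
In (gpu ∨ power) only power is left, so power = True.
Set ready = True.
  then (¬fog ∨ ¬ready) forces fog = False.
  then (pump ∨ ¬ready) forces pump = True.
  then (gpu ∨ light ∨ ¬pump) forces light = True.
All clauses satisfied.

ready = True; light = True; gpu = False; fog = False; power = True; armed = True; pump = True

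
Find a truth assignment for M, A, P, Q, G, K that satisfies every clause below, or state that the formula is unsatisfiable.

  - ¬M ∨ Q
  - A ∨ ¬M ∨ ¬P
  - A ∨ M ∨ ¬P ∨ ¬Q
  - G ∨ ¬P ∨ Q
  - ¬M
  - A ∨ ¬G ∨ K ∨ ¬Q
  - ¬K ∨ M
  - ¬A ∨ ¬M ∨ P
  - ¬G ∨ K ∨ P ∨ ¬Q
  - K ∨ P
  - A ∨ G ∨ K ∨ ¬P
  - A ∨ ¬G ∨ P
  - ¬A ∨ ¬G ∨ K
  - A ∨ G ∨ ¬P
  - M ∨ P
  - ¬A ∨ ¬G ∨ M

M = False, A = True, P = True, Q = True, G = False, K = False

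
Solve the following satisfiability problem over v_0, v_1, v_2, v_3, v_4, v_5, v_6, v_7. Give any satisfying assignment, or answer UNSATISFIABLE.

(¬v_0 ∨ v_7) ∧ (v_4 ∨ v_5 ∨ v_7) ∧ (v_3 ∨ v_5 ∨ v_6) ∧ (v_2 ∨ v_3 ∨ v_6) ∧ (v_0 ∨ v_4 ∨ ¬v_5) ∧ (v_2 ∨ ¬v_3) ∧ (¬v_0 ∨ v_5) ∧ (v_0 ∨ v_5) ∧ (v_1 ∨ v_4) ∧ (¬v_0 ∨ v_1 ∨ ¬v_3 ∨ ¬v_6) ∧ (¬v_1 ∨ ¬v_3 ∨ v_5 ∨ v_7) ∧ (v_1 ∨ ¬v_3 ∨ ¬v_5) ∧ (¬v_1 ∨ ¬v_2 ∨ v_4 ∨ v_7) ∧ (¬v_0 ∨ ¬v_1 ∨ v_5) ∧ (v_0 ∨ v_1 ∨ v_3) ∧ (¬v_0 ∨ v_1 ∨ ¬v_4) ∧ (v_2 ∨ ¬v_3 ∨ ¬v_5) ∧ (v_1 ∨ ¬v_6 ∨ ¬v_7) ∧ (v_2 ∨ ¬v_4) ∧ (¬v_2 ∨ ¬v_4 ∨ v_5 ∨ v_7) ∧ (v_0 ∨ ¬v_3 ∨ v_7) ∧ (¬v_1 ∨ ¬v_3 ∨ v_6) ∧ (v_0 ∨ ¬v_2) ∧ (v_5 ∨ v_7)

Set v_0 = True.
  then (¬v_0 ∨ v_7) forces v_7 = True.
  then (¬v_0 ∨ v_5) forces v_5 = True.
Try v_1 = False:
  (v_1 ∨ v_4) forces v_4 = True.
  clause (¬v_0 ∨ v_1 ∨ ¬v_4) is falsified — backtrack.
So v_1 = True.
Set v_2 = True.
Set v_3 = False.
Set v_4 = False.
Set v_6 = True.
All clauses satisfied.

v_0 = True, v_1 = True, v_2 = True, v_3 = False, v_4 = False, v_5 = True, v_6 = True, v_7 = True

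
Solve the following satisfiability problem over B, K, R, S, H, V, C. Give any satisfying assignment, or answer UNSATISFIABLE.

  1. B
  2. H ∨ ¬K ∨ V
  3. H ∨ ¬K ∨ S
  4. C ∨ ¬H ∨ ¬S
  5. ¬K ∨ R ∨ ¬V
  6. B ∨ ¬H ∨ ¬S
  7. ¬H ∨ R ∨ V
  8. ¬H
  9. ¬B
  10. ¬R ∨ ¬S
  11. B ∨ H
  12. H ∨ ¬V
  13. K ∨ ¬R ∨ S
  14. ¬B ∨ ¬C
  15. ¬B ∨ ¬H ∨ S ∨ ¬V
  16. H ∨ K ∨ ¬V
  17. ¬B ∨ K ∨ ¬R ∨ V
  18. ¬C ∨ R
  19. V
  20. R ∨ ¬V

Unsatisfiable

Case B = True:
  Clause (¬B) is falsified — contradiction.
Case B = False:
  Clause (B) is falsified — contradiction.
Both cases fail, so the formula is unsatisfiable.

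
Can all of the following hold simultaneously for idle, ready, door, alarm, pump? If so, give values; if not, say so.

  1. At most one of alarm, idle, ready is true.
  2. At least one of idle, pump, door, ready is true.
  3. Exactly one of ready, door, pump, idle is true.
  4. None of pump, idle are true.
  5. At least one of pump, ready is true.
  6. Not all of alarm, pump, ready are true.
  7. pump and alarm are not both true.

idle = False, ready = True, door = False, alarm = False, pump = False

  (1) {alarm, idle, ready}: 1 true — at most one ✓
  (2) {idle, pump, door, ready}: 1 true — at least one ✓
  (3) {ready, door, pump, idle}: 1 true — exactly one ✓
  (4) {pump, idle}: 0 true — none ✓
  (5) {pump, ready}: 1 true — at least one ✓
  (6) {alarm, pump, ready}: 1/3 true — not all ✓
  (7) pump=F, alarm=F — not both ✓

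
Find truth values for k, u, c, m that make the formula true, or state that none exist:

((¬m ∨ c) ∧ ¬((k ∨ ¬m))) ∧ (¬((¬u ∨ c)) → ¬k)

k = False, u = True, c = True, m = True

  (¬m ∨ c) ∧ ¬((k ∨ ¬m)) = True
    ¬m ∨ c = True
      ¬m = False
    ¬((k ∨ ¬m)) = True
      k ∨ ¬m = False
        ¬m = False
  ¬((¬u ∨ c)) → ¬k = True
    ¬((¬u ∨ c)) = False
      ¬u ∨ c = True
        ¬u = False
    ¬k = True
Both conjuncts True, so the formula holds.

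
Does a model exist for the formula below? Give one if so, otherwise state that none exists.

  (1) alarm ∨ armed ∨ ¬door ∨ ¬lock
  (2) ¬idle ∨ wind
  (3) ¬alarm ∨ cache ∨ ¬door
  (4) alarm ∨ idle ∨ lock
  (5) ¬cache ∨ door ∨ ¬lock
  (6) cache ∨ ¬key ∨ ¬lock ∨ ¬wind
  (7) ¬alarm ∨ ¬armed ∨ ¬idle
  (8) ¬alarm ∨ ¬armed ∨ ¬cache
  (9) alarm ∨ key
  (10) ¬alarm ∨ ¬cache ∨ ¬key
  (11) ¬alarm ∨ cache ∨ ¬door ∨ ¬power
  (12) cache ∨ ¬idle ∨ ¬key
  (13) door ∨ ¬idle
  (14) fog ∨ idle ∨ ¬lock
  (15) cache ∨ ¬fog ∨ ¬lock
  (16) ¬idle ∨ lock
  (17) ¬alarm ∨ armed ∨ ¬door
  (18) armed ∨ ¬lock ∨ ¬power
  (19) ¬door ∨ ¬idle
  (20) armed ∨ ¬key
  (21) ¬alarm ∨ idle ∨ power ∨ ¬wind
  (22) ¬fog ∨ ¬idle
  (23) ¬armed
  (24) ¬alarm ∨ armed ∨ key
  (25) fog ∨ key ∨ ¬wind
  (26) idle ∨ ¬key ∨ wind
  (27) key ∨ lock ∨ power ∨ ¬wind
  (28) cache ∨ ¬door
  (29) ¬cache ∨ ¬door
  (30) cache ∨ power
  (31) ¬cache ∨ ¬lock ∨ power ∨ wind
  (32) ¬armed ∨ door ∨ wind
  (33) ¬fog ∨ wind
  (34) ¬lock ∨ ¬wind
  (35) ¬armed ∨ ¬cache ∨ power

Unsatisfiable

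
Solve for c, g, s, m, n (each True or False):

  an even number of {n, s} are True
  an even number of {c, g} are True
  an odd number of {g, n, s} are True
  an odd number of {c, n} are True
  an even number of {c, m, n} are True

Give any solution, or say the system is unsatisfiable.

c = True, g = True, s = False, m = True, n = False

{n, s}: 0 true → even ✓
{c, g}: 2 true → even ✓
{g, n, s}: 1 true → odd ✓
{c, n}: 1 true → odd ✓
{c, m, n}: 2 true → even ✓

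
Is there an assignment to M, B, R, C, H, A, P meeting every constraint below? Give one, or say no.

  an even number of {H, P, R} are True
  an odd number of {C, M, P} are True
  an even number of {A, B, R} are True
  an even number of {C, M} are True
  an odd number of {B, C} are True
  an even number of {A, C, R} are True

The formula is unsatisfiable.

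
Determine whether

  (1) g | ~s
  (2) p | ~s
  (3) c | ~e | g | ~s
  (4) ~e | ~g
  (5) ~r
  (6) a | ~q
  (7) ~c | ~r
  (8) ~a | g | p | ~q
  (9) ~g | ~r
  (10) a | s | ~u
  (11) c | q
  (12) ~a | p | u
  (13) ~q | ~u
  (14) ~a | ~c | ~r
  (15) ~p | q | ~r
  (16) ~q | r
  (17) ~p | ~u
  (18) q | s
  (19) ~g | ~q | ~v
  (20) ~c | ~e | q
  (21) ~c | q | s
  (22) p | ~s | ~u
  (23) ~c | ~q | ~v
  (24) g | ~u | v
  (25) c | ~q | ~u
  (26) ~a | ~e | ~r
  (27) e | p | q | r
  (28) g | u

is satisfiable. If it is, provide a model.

Unit clause (~r) forces r = False.
In (~q | r) only ~q is left, so q = False.
In (q | s) only s is left, so s = True.
In (g | ~s) only g is left, so g = True.
In (p | ~s) only p is left, so p = True.
In (~e | ~g) only ~e is left, so e = False.
In (c | q) only c is left, so c = True.
In (~p | ~u) only ~u is left, so u = False.
Set v = False.
Set a = False.
All clauses satisfied.

c=T; p=T; q=F; u=F; g=T; e=F; s=T; v=F; r=F; a=F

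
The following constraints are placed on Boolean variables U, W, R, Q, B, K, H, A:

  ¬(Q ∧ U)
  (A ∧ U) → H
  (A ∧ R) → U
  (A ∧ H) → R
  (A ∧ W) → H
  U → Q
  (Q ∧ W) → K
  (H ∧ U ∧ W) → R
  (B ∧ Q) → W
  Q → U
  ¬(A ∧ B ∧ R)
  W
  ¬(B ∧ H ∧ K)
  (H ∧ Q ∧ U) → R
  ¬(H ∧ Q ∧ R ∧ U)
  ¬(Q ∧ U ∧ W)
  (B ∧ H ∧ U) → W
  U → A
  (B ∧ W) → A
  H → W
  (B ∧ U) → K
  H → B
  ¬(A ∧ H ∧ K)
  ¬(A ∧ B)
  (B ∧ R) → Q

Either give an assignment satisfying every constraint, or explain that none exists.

Unit clause (W) forces W = True.
Try U = True:
  (¬Q ∨ ¬U ∨ ¬W) forces Q = False.
  clause (Q ∨ ¬U) is falsified — backtrack.
So U = False.
  then (¬Q ∨ U) forces Q = False.
Set R = True.
  then (¬A ∨ ¬R ∨ U) forces A = False.
  then (A ∨ ¬B ∨ ¬W) forces B = False.
  then (B ∨ ¬H) forces H = False.
Set K = False.
All clauses satisfied.

U: False, W: True, R: True, Q: False, B: False, K: False, H: False, A: False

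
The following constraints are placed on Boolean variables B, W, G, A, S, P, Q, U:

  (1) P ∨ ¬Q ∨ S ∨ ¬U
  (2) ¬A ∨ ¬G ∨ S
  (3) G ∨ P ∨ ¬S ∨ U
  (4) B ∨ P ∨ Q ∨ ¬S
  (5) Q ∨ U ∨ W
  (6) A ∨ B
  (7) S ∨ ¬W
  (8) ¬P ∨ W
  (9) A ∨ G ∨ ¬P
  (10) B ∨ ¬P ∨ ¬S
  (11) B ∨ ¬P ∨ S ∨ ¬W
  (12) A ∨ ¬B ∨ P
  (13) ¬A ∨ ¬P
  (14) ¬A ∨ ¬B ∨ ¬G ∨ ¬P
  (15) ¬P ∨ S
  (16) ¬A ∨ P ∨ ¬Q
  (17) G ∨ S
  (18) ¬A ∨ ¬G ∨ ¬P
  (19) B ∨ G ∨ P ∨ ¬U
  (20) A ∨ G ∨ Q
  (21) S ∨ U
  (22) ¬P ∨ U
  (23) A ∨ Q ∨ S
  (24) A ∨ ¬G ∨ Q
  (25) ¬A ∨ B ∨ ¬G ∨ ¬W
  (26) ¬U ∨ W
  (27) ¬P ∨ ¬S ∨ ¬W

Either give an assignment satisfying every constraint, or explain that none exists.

B = True; W = True; G = True; A = True; S = True; P = False; Q = False; U = False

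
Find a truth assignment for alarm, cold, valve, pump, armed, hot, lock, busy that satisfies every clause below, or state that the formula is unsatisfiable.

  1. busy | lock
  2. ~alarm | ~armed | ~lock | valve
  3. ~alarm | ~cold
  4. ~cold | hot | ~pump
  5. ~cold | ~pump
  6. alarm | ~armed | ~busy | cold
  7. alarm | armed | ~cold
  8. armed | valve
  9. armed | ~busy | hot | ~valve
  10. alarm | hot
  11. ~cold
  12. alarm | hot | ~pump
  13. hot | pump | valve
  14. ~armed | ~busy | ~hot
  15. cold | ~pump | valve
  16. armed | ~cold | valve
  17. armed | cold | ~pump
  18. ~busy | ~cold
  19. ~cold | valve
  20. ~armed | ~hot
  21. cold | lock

Unit clause (~cold) forces cold = False.
In (cold | lock) only lock is left, so lock = True.
Set alarm = True.
Try valve = False:
  (~alarm | ~armed | ~lock | valve) forces armed = False.
  clause (armed | valve) is falsified — backtrack.
So valve = True.
Set pump = False.
Set armed = False.
Set hot = False.
  then (armed | ~busy | hot | ~valve) forces busy = False.
All clauses satisfied.

alarm = True; cold = False; valve = True; pump = False; armed = False; hot = False; lock = True; busy = False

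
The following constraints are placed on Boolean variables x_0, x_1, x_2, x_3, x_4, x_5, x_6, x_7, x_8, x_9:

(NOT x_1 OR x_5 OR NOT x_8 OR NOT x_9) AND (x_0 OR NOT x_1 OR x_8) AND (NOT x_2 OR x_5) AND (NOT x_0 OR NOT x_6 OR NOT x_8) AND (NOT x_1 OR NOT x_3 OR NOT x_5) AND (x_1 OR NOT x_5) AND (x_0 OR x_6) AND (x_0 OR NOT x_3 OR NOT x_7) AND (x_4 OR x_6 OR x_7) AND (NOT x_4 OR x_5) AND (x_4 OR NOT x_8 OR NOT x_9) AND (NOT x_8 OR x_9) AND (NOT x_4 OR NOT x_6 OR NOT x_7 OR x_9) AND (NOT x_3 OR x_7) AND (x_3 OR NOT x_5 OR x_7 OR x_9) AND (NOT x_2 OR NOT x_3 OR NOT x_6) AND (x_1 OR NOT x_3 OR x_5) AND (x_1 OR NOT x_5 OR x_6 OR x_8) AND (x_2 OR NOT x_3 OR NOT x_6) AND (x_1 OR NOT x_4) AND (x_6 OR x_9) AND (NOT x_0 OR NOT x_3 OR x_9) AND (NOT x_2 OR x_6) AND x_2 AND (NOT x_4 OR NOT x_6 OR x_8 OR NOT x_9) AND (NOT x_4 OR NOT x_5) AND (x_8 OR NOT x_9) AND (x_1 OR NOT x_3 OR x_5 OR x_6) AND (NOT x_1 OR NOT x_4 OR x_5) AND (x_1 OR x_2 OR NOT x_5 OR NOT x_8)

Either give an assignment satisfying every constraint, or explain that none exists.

x_0=T, x_1=T, x_2=T, x_3=F, x_4=F, x_5=T, x_6=T, x_7=T, x_8=F, x_9=F

Unit clause (x_2) forces x_2 = True.
In (NOT x_2 OR x_5) only x_5 is left, so x_5 = True.
In (x_1 OR NOT x_5) only x_1 is left, so x_1 = True.
In (NOT x_2 OR x_6) only x_6 is left, so x_6 = True.
In (NOT x_4 OR NOT x_5) only NOT x_4 is left, so x_4 = False.
In (NOT x_1 OR NOT x_3 OR NOT x_5) only NOT x_3 is left, so x_3 = False.
Try x_0 = False:
  (x_0 OR NOT x_1 OR x_8) forces x_8 = True.
  (x_4 OR NOT x_8 OR NOT x_9) forces x_9 = False.
  clause (NOT x_8 OR x_9) is falsified — backtrack.
So x_0 = True.
  then (NOT x_0 OR NOT x_6 OR NOT x_8) forces x_8 = False.
  then (x_8 OR NOT x_9) forces x_9 = False.
  then (x_3 OR NOT x_5 OR x_7 OR x_9) forces x_7 = True.
All clauses satisfied.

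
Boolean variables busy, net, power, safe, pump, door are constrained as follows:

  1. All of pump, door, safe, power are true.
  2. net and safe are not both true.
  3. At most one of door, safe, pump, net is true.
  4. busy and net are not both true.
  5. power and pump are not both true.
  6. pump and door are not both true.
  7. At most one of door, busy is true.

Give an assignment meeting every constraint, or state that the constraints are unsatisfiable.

The formula is unsatisfiable.

Case power = True:
  (1) forces pump = True.
  Constraint (5) is violated (power=T, pump=T) — contradiction.
Case power = False:
  Constraint (1) is violated (power=F) — contradiction.
Both cases fail — unsatisfiable.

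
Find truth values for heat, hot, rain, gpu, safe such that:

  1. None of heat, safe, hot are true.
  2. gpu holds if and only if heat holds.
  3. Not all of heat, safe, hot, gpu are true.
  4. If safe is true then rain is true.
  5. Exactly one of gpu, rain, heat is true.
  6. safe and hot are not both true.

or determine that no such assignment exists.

heat = False; hot = False; rain = True; gpu = False; safe = False

  (1) {heat, safe, hot}: 0 true — none ✓
  (2) gpu=F, heat=F — same ✓
  (3) {heat, safe, hot, gpu}: 0/4 true — not all ✓
  (4) safe=F ⇒ rain: vacuous ✓
  (5) {gpu, rain, heat}: 1 true — exactly one ✓
  (6) safe=F, hot=F — not both ✓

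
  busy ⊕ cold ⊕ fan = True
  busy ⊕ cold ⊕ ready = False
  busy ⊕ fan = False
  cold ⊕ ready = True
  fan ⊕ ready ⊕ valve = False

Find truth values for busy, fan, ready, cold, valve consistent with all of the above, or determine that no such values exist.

busy=T, fan=T, ready=F, cold=T, valve=T

busy ⊕ cold ⊕ fan = T ⊕ T ⊕ T = True ✓
busy ⊕ cold ⊕ ready = T ⊕ T ⊕ F = False ✓
busy ⊕ fan = T ⊕ T = False ✓
cold ⊕ ready = T ⊕ F = True ✓
fan ⊕ ready ⊕ valve = T ⊕ F ⊕ T = False ✓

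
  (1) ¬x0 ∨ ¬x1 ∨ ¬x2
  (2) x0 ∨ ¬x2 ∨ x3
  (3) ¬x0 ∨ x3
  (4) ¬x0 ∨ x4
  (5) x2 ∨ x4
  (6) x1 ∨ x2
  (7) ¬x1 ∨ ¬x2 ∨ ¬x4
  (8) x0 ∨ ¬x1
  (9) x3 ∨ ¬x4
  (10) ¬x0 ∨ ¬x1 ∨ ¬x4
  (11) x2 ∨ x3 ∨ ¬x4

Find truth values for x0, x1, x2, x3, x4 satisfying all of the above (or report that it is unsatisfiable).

Set x0 = False.
  then (x0 ∨ ¬x1) forces x1 = False.
  then (x1 ∨ x2) forces x2 = True.
  then (x0 ∨ ¬x2 ∨ x3) forces x3 = True.
Set x4 = True.
All clauses satisfied.

x0 = False, x1 = False, x2 = True, x3 = True, x4 = True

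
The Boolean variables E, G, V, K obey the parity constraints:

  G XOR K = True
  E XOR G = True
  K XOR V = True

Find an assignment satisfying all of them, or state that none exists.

E: True; G: False; V: False; K: True

G XOR K = F XOR T = True ✓
E XOR G = T XOR F = True ✓
K XOR V = T XOR F = True ✓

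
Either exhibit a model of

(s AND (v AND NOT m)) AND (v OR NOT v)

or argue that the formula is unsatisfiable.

m=F, v=T, s=T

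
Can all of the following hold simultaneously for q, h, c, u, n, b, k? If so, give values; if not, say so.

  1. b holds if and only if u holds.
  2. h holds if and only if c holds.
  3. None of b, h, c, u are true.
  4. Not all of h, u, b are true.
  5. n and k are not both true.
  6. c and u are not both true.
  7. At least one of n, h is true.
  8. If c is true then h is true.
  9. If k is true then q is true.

q: False, h: False, c: False, u: False, n: True, b: False, k: False

  (1) b=F, u=F — same ✓
  (2) h=F, c=F — same ✓
  (3) {b, h, c, u}: 0 true — none ✓
  (4) {h, u, b}: 0/3 true — not all ✓
  (5) n=T, k=F — not both ✓
  (6) c=F, u=F — not both ✓
  (7) {n, h}: 1 true — at least one ✓
  (8) c=F ⇒ h: vacuous ✓
  (9) k=F ⇒ q: vacuous ✓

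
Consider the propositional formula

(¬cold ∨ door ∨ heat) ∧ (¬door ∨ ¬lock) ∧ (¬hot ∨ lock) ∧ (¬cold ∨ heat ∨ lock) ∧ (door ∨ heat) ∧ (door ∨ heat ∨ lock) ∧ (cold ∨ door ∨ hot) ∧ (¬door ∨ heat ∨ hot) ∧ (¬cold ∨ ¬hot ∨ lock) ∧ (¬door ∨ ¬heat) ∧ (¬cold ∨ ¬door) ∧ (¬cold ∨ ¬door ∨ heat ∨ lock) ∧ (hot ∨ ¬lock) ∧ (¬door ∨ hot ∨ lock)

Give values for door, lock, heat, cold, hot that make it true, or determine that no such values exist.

door=F, lock=T, heat=T, cold=F, hot=T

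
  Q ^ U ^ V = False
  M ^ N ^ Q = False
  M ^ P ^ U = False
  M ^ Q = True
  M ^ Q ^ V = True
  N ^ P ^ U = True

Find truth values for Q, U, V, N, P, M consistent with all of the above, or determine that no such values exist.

Q: True; U: True; V: False; N: True; P: True; M: False

Q ^ U ^ V = T ^ T ^ F = False ✓
M ^ N ^ Q = F ^ T ^ T = False ✓
M ^ P ^ U = F ^ T ^ T = False ✓
M ^ Q = F ^ T = True ✓
M ^ Q ^ V = F ^ T ^ F = True ✓
N ^ P ^ U = T ^ T ^ T = True ✓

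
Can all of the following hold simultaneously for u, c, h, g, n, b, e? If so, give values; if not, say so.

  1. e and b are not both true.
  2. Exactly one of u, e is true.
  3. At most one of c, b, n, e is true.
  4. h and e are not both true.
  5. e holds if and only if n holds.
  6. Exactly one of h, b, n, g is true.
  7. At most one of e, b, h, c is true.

u = True, c = True, h = False, g = True, n = False, b = False, e = False

  (1) e=F, b=F — not both ✓
  (2) {u, e}: 1 true — exactly one ✓
  (3) {c, b, n, e}: 1 true — at most one ✓
  (4) h=F, e=F — not both ✓
  (5) e=F, n=F — same ✓
  (6) {h, b, n, g}: 1 true — exactly one ✓
  (7) {e, b, h, c}: 1 true — at most one ✓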